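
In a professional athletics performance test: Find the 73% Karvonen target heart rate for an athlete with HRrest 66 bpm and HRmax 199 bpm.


Target = HRrest + pct*(HRmax - HRrest)
Heart rate reserve = HRmax - HRrest = 199 - 66 = 133 bpm
Fraction = 73% = 0.73
Target = 66 + 0.73 * 133
Target = 66 + 97.09 = 163.09 bpm

163.09 bpm


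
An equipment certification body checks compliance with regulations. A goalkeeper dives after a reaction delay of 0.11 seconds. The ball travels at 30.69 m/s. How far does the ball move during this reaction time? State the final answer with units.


d = v * t
d = 30.69 * 0.11
d = 3.3759 m

3.3759 m


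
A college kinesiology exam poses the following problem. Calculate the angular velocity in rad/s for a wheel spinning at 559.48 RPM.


omega = RPM * 2 * pi / 60
omega = 559.48 * 2 * 3.14159 / 60
omega = 3515.3165 / 60 = 58.5886 rad/s

58.5886 rad/s


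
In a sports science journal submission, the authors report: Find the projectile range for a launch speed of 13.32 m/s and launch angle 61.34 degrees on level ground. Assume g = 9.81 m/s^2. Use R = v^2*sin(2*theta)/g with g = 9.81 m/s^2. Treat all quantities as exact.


R = v^2 * sin(2*theta) / g
Convert angle to radians: theta = 61.34 deg = 1.0706 rad
sin(2*theta) = sin(2.1412) = 0.8417
R = 13.32^2 * 0.8417 / 9.81
R = 177.4224 * 0.8417 / 9.81 = 15.2229 m

15.2229 m


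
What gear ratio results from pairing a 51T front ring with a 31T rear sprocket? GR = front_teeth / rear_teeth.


GR = front_teeth / rear_teeth
GR = 51 / 31
GR = 1.6452

1.6452


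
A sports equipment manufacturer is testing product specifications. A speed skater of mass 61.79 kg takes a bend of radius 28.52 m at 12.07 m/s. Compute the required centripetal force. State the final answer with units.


Fc = m * v^2 / r
v^2 = 12.07^2 = 145.6849
Fc = 61.79 * 145.6849 / 28.52
Fc = 9001.87 / 28.52 = 315.6336 N

315.6336 N


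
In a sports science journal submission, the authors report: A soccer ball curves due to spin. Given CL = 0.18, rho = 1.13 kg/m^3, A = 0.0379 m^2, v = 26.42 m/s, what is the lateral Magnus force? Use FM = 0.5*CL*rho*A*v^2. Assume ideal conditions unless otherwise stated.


FM = 0.5 * CL * rho * A * v^2
FM = 0.5 * 0.18 * 1.13 * 0.0379 * 26.42^2
v^2 = 698.0164
FM = 0.5 * 0.18 * 1.13 * 0.0379 * 698.0164 = 2.6905 N

2.6905 N


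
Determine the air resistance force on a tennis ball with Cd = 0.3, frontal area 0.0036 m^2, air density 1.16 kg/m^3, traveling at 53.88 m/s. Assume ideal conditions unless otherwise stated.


Fd = 0.5 * Cd * rho * A * v^2
Fd = 0.5 * 0.3 * 1.16 * 0.0036 * 53.88^2
v^2 = 2903.0544
Fd = 0.5 * 0.3 * 1.16 * 0.0036 * 2903.0544 = 1.8185 N

1.8185 N


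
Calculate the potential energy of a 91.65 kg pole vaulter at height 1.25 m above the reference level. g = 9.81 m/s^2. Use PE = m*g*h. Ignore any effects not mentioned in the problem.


PE = m * g * h
PE = 91.65 * 9.81 * 1.25
PE = 899.0865 * 1.25 = 1123.8581 J

1123.8581 J


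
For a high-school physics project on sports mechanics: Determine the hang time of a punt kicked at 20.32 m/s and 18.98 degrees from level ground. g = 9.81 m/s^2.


T = 2*v*sin(theta)/g
sin(theta) = sin(18.98 deg) = 0.3252
T = 2*20.32*0.3252 / 9.81
T = 13.2177 / 9.81 = 1.3474 s

1.3474 s


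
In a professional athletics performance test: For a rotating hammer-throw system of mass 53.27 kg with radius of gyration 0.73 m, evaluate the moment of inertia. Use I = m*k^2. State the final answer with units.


I = m * k^2
I = 53.27 * 0.73^2
I = 53.27 * 0.5329 = 28.3876 kg*m^2

28.3876 kg*m^2


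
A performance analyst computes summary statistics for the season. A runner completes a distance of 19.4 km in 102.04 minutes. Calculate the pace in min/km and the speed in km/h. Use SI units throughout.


Pace = time / distance = 102.04 min / 19.4 km = 5.2598 min/km
Speed = distance / time_in_hours = 19.4 / 1.7007 hr
Speed = 11.4073 km/h

5.2598 min/km, 11.4073 km/h


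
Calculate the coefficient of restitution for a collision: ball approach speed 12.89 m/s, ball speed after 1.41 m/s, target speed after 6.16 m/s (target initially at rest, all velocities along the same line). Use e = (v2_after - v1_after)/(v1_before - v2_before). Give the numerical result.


e = (v2_after - v1_after) / (v1_before - v2_before)
Numerator = 6.16 - 1.41 = 4.75
Denominator = 12.89 - 0 = 12.89
e = 4.75 / 12.89 = 0.3685

0.3685


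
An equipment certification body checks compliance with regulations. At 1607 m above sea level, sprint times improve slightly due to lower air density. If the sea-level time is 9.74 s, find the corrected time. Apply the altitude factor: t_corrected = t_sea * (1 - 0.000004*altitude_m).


Correction factor = 1 - 0.000004 * 1607 = 0.993572
t_corrected = t_sea * factor = 9.74 * 0.993572
t_corrected = 9.6774 s

9.6774 s


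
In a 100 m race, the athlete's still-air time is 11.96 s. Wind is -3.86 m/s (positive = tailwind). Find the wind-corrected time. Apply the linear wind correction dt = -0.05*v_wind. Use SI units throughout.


dt = -0.05 * v_wind = -0.05 * -3.86 = 0.193 s
t_corrected = t_still + dt = 11.96 + (0.193)
t_corrected = 12.153 s

12.153 s


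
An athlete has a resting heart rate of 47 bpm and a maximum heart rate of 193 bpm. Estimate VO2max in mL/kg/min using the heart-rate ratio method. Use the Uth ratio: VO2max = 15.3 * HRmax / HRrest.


VO2max = 15.3 * HRmax / HRrest
VO2max = 15.3 * 193 / 47
VO2max = 2952.9 / 47 = 62.8277 mL/kg/min

62.8277 mL/kg/min


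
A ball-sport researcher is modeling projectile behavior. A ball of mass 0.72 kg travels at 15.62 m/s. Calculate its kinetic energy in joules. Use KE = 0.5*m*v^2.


KE = 0.5 * m * v^2
KE = 0.5 * 0.72 * 15.62^2
KE = 0.5 * 0.72 * 243.9844 = 87.8344 J

87.8344 J


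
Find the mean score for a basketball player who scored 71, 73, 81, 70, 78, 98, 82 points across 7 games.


Average = sum / n
Sum = 553
Average = 553 / 7 = 79

79


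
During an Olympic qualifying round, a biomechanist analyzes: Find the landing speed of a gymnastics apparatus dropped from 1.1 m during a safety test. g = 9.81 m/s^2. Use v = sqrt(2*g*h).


v = sqrt(2 * g * h)
v = sqrt(2 * 9.81 * 1.1)
v = sqrt(21.582) = 4.6456 m/s

4.6456 m/s


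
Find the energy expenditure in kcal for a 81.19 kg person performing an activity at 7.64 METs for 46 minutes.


kcal = MET * mass * time_hr
Convert time: 46 min = 0.7667 hr
kcal = 7.64 * 81.19 * 0.7667
kcal = 475.5569 kcal

475.5569 kcal


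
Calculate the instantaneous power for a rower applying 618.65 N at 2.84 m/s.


P = F * v
P = 618.65 * 2.84
P = 1756.966 W

1756.966 W


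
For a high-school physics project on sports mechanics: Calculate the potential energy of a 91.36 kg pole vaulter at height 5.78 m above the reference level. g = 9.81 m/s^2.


PE = m * g * h
PE = 91.36 * 9.81 * 5.78
PE = 896.2416 * 5.78 = 5180.2764 J

5180.2764 J


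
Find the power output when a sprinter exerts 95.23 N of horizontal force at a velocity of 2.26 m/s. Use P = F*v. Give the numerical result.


P = F * v
P = 95.23 * 2.26
P = 215.2198 W

215.2198 W


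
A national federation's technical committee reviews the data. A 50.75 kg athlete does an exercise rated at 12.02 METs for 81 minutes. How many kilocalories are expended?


kcal = MET * mass * time_hr
Convert time: 81 min = 1.35 hr
kcal = 12.02 * 50.75 * 1.35
kcal = 823.5203 kcal

823.5203 kcal


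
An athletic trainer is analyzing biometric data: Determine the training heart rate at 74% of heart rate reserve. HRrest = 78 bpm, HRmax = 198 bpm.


Target = HRrest + pct*(HRmax - HRrest)
Heart rate reserve = HRmax - HRrest = 198 - 78 = 120 bpm
Fraction = 74% = 0.74
Target = 78 + 0.74 * 120
Target = 78 + 88.8 = 166.8 bpm

166.8 bpm


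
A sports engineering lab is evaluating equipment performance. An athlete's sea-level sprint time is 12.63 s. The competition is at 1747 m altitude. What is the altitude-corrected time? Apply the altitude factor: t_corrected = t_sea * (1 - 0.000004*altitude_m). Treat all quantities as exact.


Correction factor = 1 - 0.000004 * 1747 = 0.993012
t_corrected = t_sea * factor = 12.63 * 0.993012
t_corrected = 12.5417 s

12.5417 s


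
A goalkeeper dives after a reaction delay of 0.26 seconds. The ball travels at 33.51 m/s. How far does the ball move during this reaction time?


d = v * t
d = 33.51 * 0.26
d = 8.7126 m

8.7126 m


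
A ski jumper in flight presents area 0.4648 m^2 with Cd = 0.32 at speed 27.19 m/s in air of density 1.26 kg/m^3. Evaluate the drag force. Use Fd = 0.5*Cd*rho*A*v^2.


Fd = 0.5 * Cd * rho * A * v^2
Fd = 0.5 * 0.32 * 1.26 * 0.4648 * 27.19^2
v^2 = 739.2961
Fd = 0.5 * 0.32 * 1.26 * 0.4648 * 739.2961 = 69.2748 N

69.2748 N


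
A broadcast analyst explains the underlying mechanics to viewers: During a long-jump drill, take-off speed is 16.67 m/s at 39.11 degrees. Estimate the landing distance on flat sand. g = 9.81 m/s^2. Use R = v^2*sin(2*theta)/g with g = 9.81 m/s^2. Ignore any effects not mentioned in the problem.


R = v^2 * sin(2*theta) / g
Convert angle to radians: theta = 39.11 deg = 0.6826 rad
sin(2*theta) = sin(1.3652) = 0.9789
R = 16.67^2 * 0.9789 / 9.81
R = 277.8889 * 0.9789 / 9.81 = 27.7305 m

27.7305 m


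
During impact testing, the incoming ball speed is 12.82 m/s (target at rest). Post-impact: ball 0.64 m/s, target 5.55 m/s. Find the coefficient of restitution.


e = (v2_after - v1_after) / (v1_before - v2_before)
Numerator = 5.55 - 0.64 = 4.91
Denominator = 12.82 - 0 = 12.82
e = 4.91 / 12.82 = 0.383

0.383


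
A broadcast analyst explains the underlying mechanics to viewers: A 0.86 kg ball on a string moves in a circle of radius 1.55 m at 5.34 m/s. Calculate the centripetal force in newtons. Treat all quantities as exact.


Fc = m * v^2 / r
v^2 = 5.34^2 = 28.5156
Fc = 0.86 * 28.5156 / 1.55
Fc = 24.5234 / 1.55 = 15.8216 N

15.8216 N


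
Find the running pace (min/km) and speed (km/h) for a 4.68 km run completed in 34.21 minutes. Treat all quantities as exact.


Pace = time / distance = 34.21 min / 4.68 km = 7.3098 min/km
Speed = distance / time_in_hours = 4.68 / 0.5702 hr
Speed = 8.2081 km/h

7.3098 min/km, 8.2081 km/h


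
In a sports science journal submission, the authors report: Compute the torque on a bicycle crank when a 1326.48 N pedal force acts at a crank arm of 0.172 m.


tau = F * d
tau = 1326.48 * 0.172
tau = 228.1546 N*m

228.1546 N*m


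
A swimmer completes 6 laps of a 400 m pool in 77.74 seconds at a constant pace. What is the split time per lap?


Split time = total_time / n_laps = 77.74 / 6
Split time = 12.9567 s per lap

12.9567 s


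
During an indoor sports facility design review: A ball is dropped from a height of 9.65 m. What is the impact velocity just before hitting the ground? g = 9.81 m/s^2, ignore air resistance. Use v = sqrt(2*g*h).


v = sqrt(2 * g * h)
v = sqrt(2 * 9.81 * 9.65)
v = sqrt(189.333) = 13.7598 m/s

13.7598 m/s


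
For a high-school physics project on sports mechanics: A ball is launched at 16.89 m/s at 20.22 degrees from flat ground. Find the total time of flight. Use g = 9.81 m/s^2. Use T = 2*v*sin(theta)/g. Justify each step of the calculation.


T = 2*v*sin(theta)/g
sin(theta) = sin(20.22 deg) = 0.3456
T = 2*16.89*0.3456 / 9.81
T = 11.6752 / 9.81 = 1.1901 s

1.1901 s


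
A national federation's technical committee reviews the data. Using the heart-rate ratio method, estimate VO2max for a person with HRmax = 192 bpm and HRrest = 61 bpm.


VO2max = 15.3 * HRmax / HRrest
VO2max = 15.3 * 192 / 61
VO2max = 2937.6 / 61 = 48.1574 mL/kg/min

48.1574 mL/kg/min


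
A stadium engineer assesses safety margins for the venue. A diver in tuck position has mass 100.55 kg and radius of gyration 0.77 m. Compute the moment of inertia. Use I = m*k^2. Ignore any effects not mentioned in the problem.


I = m * k^2
I = 100.55 * 0.77^2
I = 100.55 * 0.5929 = 59.6161 kg*m^2

59.6161 kg*m^2


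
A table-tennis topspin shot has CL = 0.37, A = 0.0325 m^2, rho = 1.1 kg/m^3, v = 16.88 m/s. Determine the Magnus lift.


FM = 0.5 * CL * rho * A * v^2
FM = 0.5 * 0.37 * 1.1 * 0.0325 * 16.88^2
v^2 = 284.9344
FM = 0.5 * 0.37 * 1.1 * 0.0325 * 284.9344 = 1.8845 N

1.8845 N


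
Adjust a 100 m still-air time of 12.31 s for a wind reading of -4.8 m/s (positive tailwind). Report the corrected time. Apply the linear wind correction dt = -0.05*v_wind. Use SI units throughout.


dt = -0.05 * v_wind = -0.05 * -4.8 = 0.24 s
t_corrected = t_still + dt = 12.31 + (0.24)
t_corrected = 12.55 s

12.55 s


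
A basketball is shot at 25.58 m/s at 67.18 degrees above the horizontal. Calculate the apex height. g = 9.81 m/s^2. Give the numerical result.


H = (v*sin(theta))^2 / (2*g)
vy = v*sin(theta) = 25.58 * sin(67.18 deg) = 23.5778 m/s
H = vy^2 / (2*g) = 555.9125 / (2*9.81)
H = 555.9125 / 19.62 = 28.334 m

28.334 m


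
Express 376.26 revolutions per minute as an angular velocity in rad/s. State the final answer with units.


omega = RPM * 2 * pi / 60
omega = 376.26 * 2 * 3.14159 / 60
omega = 2364.1113 / 60 = 39.4019 rad/s

39.4019 rad/s


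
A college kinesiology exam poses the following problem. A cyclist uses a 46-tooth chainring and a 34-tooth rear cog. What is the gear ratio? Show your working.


GR = front_teeth / rear_teeth
GR = 46 / 34
GR = 1.3529

1.3529


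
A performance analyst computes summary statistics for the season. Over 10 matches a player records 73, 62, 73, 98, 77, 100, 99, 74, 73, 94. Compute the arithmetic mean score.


Average = sum / n
Sum = 823
Average = 823 / 10 = 82.3

82.3


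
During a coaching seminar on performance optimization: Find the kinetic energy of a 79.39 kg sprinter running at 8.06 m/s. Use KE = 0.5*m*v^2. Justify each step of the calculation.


KE = 0.5 * m * v^2
KE = 0.5 * 79.39 * 8.06^2
KE = 0.5 * 79.39 * 64.9636 = 2578.7301 J

2578.7301 J


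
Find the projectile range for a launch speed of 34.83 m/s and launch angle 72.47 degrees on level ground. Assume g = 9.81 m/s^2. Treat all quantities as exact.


R = v^2 * sin(2*theta) / g
Convert angle to radians: theta = 72.47 deg = 1.2648 rad
sin(2*theta) = sin(2.5297) = 0.5744
R = 34.83^2 * 0.5744 / 9.81
R = 1213.1289 * 0.5744 / 9.81 = 71.0359 m

71.0359 m


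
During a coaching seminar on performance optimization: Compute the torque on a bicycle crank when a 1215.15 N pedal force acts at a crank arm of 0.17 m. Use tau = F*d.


tau = F * d
tau = 1215.15 * 0.17
tau = 206.5755 N*m

206.5755 N*m


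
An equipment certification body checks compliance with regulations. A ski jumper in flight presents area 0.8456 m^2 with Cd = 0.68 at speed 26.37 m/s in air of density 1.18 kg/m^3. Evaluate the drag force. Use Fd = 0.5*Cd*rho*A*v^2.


Fd = 0.5 * Cd * rho * A * v^2
Fd = 0.5 * 0.68 * 1.18 * 0.8456 * 26.37^2
v^2 = 695.3769
Fd = 0.5 * 0.68 * 1.18 * 0.8456 * 695.3769 = 235.9099 N

235.9099 N


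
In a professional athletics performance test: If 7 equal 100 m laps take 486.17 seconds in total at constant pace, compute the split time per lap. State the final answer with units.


Split time = total_time / n_laps = 486.17 / 7
Split time = 69.4529 s per lap

69.4529 s


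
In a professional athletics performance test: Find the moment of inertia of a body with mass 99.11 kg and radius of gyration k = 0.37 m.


I = m * k^2
I = 99.11 * 0.37^2
I = 99.11 * 0.1369 = 13.5682 kg*m^2

13.5682 kg*m^2


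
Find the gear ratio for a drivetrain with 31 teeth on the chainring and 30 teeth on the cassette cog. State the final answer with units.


GR = front_teeth / rear_teeth
GR = 31 / 30
GR = 1.0333

1.0333


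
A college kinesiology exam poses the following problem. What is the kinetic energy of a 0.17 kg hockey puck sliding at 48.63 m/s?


KE = 0.5 * m * v^2
KE = 0.5 * 0.17 * 48.63^2
KE = 0.5 * 0.17 * 2364.8769 = 201.0145 J

201.0145 J


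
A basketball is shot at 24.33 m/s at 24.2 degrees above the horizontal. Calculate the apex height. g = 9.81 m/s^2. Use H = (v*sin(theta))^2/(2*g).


H = (v*sin(theta))^2 / (2*g)
vy = v*sin(theta) = 24.33 * sin(24.2 deg) = 9.9734 m/s
H = vy^2 / (2*g) = 99.4693 / (2*9.81)
H = 99.4693 / 19.62 = 5.0698 m

5.0698 m


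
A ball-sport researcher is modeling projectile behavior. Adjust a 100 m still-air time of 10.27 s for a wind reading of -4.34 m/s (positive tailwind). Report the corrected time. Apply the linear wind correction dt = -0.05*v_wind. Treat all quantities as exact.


dt = -0.05 * v_wind = -0.05 * -4.34 = 0.217 s
t_corrected = t_still + dt = 10.27 + (0.217)
t_corrected = 10.487 s

10.487 s


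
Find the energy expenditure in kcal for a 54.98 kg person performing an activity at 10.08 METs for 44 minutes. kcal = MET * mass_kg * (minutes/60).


kcal = MET * mass * time_hr
Convert time: 44 min = 0.7333 hr
kcal = 10.08 * 54.98 * 0.7333
kcal = 406.4122 kcal

406.4122 kcal


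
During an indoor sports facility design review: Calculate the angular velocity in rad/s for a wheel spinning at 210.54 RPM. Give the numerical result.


omega = RPM * 2 * pi / 60
omega = 210.54 * 2 * 3.14159 / 60
omega = 1322.8618 / 60 = 22.0477 rad/s

22.0477 rad/s


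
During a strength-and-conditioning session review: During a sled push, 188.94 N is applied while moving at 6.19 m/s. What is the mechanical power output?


P = F * v
P = 188.94 * 6.19
P = 1169.5386 W

1169.5386 W


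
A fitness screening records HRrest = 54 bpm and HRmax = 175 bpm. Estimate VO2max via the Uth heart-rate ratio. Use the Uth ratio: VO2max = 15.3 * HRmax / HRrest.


VO2max = 15.3 * HRmax / HRrest
VO2max = 15.3 * 175 / 54
VO2max = 2677.5 / 54 = 49.5833 mL/kg/min

49.5833 mL/kg/min


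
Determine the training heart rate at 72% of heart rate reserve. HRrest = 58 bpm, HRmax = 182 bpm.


Target = HRrest + pct*(HRmax - HRrest)
Heart rate reserve = HRmax - HRrest = 182 - 58 = 124 bpm
Fraction = 72% = 0.72
Target = 58 + 0.72 * 124
Target = 58 + 89.28 = 147.28 bpm

147.28 bpm


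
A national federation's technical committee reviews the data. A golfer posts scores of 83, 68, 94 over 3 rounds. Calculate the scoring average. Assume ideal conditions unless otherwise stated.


Average = sum / n
Sum = 245
Average = 245 / 3 = 81.6667

81.6667


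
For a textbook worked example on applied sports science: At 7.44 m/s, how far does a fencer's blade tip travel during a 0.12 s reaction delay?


d = v * t
d = 7.44 * 0.12
d = 0.8928 m

0.8928 m


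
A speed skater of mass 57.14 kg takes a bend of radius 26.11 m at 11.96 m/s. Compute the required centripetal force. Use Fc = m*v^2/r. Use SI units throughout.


Fc = m * v^2 / r
v^2 = 11.96^2 = 143.0416
Fc = 57.14 * 143.0416 / 26.11
Fc = 8173.397 / 26.11 = 313.037 N

313.037 N


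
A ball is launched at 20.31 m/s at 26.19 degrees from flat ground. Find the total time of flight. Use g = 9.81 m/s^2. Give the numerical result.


T = 2*v*sin(theta)/g
sin(theta) = sin(26.19 deg) = 0.4413
T = 2*20.31*0.4413 / 9.81
T = 17.9276 / 9.81 = 1.8275 s

1.8275 s


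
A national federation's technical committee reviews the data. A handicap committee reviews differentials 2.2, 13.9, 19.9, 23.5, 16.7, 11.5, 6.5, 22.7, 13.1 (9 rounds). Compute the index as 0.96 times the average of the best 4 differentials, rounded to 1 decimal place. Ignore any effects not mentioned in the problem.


All differentials: 2.2, 13.9, 19.9, 23.5, 16.7, 11.5, 6.5, 22.7, 13.1
Sorted: 2.2, 6.5, 11.5, 13.1, 13.9, 16.7, 19.9, 22.7, 23.5
Best 4: 2.2, 6.5, 11.5, 13.1
Average of best = 33.3 / 4 = 8.325
Raw index = 8.325 * 0.96 = 7.992
Handicap index = round(7.992, 1) = 8.0

8.0


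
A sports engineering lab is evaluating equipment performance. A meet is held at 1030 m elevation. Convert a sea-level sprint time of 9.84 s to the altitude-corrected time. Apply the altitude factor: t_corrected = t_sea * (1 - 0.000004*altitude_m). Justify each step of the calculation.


Correction factor = 1 - 0.000004 * 1030 = 0.99588
t_corrected = t_sea * factor = 9.84 * 0.99588
t_corrected = 9.7995 s

9.7995 s


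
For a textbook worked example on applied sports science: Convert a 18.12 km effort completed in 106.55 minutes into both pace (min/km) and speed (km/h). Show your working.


Pace = time / distance = 106.55 min / 18.12 km = 5.8802 min/km
Speed = distance / time_in_hours = 18.12 / 1.7758 hr
Speed = 10.2037 km/h

5.8802 min/km, 10.2037 km/h


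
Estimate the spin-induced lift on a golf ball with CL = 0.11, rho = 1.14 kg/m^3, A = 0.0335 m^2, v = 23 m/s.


FM = 0.5 * CL * rho * A * v^2
FM = 0.5 * 0.11 * 1.14 * 0.0335 * 23^2
v^2 = 529
FM = 0.5 * 0.11 * 1.14 * 0.0335 * 529 = 1.1111 N

1.1111 N


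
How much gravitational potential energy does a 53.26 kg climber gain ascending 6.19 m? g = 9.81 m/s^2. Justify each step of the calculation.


PE = m * g * h
PE = 53.26 * 9.81 * 6.19
PE = 522.4806 * 6.19 = 3234.1549 J

3234.1549 J


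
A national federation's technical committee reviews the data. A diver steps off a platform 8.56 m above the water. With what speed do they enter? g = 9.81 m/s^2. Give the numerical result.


v = sqrt(2 * g * h)
v = sqrt(2 * 9.81 * 8.56)
v = sqrt(167.9472) = 12.9594 m/s

12.9594 m/s


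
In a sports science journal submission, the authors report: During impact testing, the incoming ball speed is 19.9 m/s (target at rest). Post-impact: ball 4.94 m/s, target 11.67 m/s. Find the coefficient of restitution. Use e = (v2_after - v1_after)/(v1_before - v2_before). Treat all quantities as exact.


e = (v2_after - v1_after) / (v1_before - v2_before)
Numerator = 11.67 - 4.94 = 6.73
Denominator = 19.9 - 0 = 19.9
e = 6.73 / 19.9 = 0.3382

0.3382


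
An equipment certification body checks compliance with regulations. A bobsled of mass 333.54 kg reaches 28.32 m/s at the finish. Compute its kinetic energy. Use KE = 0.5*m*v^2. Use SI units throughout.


KE = 0.5 * m * v^2
KE = 0.5 * 333.54 * 28.32^2
KE = 0.5 * 333.54 * 802.0224 = 133753.2756 J

133753.2756 J


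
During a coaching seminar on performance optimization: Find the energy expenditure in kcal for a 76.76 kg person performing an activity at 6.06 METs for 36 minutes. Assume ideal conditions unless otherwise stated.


kcal = MET * mass * time_hr
Convert time: 36 min = 0.6 hr
kcal = 6.06 * 76.76 * 0.6
kcal = 279.0994 kcal

279.0994 kcal


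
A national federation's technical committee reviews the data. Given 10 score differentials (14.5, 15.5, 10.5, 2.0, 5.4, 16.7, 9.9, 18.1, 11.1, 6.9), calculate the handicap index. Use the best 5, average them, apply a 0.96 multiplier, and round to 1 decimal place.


All differentials: 14.5, 15.5, 10.5, 2.0, 5.4, 16.7, 9.9, 18.1, 11.1, 6.9
Sorted: 2.0, 5.4, 6.9, 9.9, 10.5, 11.1, 14.5, 15.5, 16.7, 18.1
Best 5: 2.0, 5.4, 6.9, 9.9, 10.5
Average of best = 34.7 / 5 = 6.94
Raw index = 6.94 * 0.96 = 6.6624
Handicap index = round(6.6624, 1) = 6.7

6.7


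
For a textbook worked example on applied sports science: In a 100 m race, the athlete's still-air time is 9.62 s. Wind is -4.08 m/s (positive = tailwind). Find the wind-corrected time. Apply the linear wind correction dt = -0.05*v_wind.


dt = -0.05 * v_wind = -0.05 * -4.08 = 0.204 s
t_corrected = t_still + dt = 9.62 + (0.204)
t_corrected = 9.824 s

9.824 s


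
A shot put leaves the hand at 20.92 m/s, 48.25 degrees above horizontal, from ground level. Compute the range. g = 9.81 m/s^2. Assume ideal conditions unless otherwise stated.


R = v^2 * sin(2*theta) / g
Convert angle to radians: theta = 48.25 deg = 0.8421 rad
sin(2*theta) = sin(1.6842) = 0.9936
R = 20.92^2 * 0.9936 / 9.81
R = 437.6464 * 0.9936 / 9.81 = 44.3255 m

44.3255 m


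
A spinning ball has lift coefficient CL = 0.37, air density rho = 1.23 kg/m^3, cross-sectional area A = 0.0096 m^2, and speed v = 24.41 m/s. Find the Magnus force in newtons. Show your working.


FM = 0.5 * CL * rho * A * v^2
FM = 0.5 * 0.37 * 1.23 * 0.0096 * 24.41^2
v^2 = 595.8481
FM = 0.5 * 0.37 * 1.23 * 0.0096 * 595.8481 = 1.3016 N

1.3016 N


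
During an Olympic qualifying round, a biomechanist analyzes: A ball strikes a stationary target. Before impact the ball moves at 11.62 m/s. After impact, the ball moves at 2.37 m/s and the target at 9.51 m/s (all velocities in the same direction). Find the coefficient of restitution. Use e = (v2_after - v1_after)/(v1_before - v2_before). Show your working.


e = (v2_after - v1_after) / (v1_before - v2_before)
Numerator = 9.51 - 2.37 = 7.14
Denominator = 11.62 - 0 = 11.62
e = 7.14 / 11.62 = 0.6145

0.6145


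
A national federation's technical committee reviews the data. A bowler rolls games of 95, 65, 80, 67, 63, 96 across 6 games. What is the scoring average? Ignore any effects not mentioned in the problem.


Average = sum / n
Sum = 466
Average = 466 / 6 = 77.6667

77.6667


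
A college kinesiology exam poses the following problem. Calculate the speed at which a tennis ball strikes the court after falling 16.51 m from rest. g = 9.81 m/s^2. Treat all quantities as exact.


v = sqrt(2 * g * h)
v = sqrt(2 * 9.81 * 16.51)
v = sqrt(323.9262) = 17.9979 m/s

17.9979 m/s


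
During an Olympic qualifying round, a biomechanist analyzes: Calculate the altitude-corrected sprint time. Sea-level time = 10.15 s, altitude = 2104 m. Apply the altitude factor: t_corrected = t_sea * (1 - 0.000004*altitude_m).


Correction factor = 1 - 0.000004 * 2104 = 0.991584
t_corrected = t_sea * factor = 10.15 * 0.991584
t_corrected = 10.0646 s

10.0646 s


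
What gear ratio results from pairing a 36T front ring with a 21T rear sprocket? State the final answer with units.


GR = front_teeth / rear_teeth
GR = 36 / 21
GR = 1.7143

1.7143


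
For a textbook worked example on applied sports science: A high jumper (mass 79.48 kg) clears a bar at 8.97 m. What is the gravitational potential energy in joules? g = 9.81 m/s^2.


PE = m * g * h
PE = 79.48 * 9.81 * 8.97
PE = 779.6988 * 8.97 = 6993.8982 J

6993.8982 J


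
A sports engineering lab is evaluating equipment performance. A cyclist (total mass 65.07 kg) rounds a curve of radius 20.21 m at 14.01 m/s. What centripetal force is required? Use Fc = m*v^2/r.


Fc = m * v^2 / r
v^2 = 14.01^2 = 196.2801
Fc = 65.07 * 196.2801 / 20.21
Fc = 12771.9461 / 20.21 = 631.9617 N

631.9617 N


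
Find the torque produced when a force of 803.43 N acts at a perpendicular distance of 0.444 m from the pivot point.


tau = F * d
tau = 803.43 * 0.444
tau = 356.7229 N*m

356.7229 N*m


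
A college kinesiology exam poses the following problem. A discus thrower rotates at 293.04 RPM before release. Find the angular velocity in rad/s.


omega = RPM * 2 * pi / 60
omega = 293.04 * 2 * 3.14159 / 60
omega = 1841.2246 / 60 = 30.6871 rad/s

30.6871 rad/s


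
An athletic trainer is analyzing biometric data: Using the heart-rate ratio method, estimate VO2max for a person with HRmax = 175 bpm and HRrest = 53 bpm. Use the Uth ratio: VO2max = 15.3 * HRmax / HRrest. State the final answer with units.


VO2max = 15.3 * HRmax / HRrest
VO2max = 15.3 * 175 / 53
VO2max = 2677.5 / 53 = 50.5189 mL/kg/min

50.5189 mL/kg/min


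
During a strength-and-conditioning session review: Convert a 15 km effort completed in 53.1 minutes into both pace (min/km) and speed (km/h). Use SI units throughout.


Pace = time / distance = 53.1 min / 15 km = 3.54 min/km
Speed = distance / time_in_hours = 15 / 0.885 hr
Speed = 16.9492 km/h

3.54 min/km, 16.9492 km/h


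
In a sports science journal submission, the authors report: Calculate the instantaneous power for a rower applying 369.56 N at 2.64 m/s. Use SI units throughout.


P = F * v
P = 369.56 * 2.64
P = 975.6384 W

975.6384 W


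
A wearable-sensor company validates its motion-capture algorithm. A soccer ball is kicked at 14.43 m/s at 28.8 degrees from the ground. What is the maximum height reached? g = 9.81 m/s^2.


H = (v*sin(theta))^2 / (2*g)
vy = v*sin(theta) = 14.43 * sin(28.8 deg) = 6.9517 m/s
H = vy^2 / (2*g) = 48.3262 / (2*9.81)
H = 48.3262 / 19.62 = 2.4631 m

2.4631 m


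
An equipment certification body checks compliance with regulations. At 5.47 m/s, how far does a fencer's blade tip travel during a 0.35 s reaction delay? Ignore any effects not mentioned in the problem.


d = v * t
d = 5.47 * 0.35
d = 1.9145 m

1.9145 m


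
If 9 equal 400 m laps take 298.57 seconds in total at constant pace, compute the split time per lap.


Split time = total_time / n_laps = 298.57 / 9
Split time = 33.1744 s per lap

33.1744 s


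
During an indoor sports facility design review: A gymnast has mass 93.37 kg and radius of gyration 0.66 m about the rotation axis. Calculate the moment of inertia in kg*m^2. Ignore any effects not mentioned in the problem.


I = m * k^2
I = 93.37 * 0.66^2
I = 93.37 * 0.4356 = 40.672 kg*m^2

40.672 kg*m^2


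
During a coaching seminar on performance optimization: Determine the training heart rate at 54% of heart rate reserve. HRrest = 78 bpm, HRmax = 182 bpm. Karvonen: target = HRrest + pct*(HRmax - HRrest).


Target = HRrest + pct*(HRmax - HRrest)
Heart rate reserve = HRmax - HRrest = 182 - 78 = 104 bpm
Fraction = 54% = 0.54
Target = 78 + 0.54 * 104
Target = 78 + 56.16 = 134.16 bpm

134.16 bpm


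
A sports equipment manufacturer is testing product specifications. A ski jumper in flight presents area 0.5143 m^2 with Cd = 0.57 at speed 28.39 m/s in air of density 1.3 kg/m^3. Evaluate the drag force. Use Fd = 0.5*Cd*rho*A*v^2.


Fd = 0.5 * Cd * rho * A * v^2
Fd = 0.5 * 0.57 * 1.3 * 0.5143 * 28.39^2
v^2 = 805.9921
Fd = 0.5 * 0.57 * 1.3 * 0.5143 * 805.9921 = 153.5803 N

153.5803 N


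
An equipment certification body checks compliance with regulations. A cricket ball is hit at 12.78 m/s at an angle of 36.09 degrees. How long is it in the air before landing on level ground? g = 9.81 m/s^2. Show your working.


T = 2*v*sin(theta)/g
sin(theta) = sin(36.09 deg) = 0.5891
T = 2*12.78*0.5891 / 9.81
T = 15.0563 / 9.81 = 1.5348 s

1.5348 s


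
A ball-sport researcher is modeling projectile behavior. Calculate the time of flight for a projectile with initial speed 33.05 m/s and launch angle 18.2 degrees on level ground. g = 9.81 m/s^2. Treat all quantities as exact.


T = 2*v*sin(theta)/g
sin(theta) = sin(18.2 deg) = 0.3123
T = 2*33.05*0.3123 / 9.81
T = 20.6453 / 9.81 = 2.1045 s

2.1045 s


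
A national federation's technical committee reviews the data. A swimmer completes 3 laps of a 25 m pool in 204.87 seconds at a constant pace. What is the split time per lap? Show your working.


Split time = total_time / n_laps = 204.87 / 3
Split time = 68.29 s per lap

68.29 s


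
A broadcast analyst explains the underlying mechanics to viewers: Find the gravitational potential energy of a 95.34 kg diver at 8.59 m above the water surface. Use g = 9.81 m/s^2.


PE = m * g * h
PE = 95.34 * 9.81 * 8.59
PE = 935.2854 * 8.59 = 8034.1016 J

8034.1016 J


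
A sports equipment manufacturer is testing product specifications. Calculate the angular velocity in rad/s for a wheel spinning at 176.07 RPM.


omega = RPM * 2 * pi / 60
omega = 176.07 * 2 * 3.14159 / 60
omega = 1106.2804 / 60 = 18.438 rad/s

18.438 rad/s


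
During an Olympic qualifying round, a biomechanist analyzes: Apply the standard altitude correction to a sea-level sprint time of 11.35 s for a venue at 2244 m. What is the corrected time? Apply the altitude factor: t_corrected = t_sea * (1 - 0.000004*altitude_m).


Correction factor = 1 - 0.000004 * 2244 = 0.991024
t_corrected = t_sea * factor = 11.35 * 0.991024
t_corrected = 11.2481 s

11.2481 s


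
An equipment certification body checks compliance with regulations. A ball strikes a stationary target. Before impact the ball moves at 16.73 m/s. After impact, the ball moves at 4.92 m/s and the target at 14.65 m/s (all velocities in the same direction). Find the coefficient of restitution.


e = (v2_after - v1_after) / (v1_before - v2_before)
Numerator = 14.65 - 4.92 = 9.73
Denominator = 16.73 - 0 = 16.73
e = 9.73 / 16.73 = 0.5816

0.5816


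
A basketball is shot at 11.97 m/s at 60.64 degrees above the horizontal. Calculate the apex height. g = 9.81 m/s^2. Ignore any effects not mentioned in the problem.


H = (v*sin(theta))^2 / (2*g)
vy = v*sin(theta) = 11.97 * sin(60.64 deg) = 10.4325 m/s
H = vy^2 / (2*g) = 108.8377 / (2*9.81)
H = 108.8377 / 19.62 = 5.5473 m

5.5473 m


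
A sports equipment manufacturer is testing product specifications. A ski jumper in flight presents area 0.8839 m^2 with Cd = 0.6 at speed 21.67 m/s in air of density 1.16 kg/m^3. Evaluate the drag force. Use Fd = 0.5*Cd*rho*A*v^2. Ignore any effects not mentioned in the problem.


Fd = 0.5 * Cd * rho * A * v^2
Fd = 0.5 * 0.6 * 1.16 * 0.8839 * 21.67^2
v^2 = 469.5889
Fd = 0.5 * 0.6 * 1.16 * 0.8839 * 469.5889 = 144.4442 N

144.4442 N


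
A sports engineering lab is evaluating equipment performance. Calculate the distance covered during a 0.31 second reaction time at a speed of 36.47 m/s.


d = v * t
d = 36.47 * 0.31
d = 11.3057 m

11.3057 m


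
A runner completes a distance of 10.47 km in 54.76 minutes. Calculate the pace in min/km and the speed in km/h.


Pace = time / distance = 54.76 min / 10.47 km = 5.2302 min/km
Speed = distance / time_in_hours = 10.47 / 0.9127 hr
Speed = 11.4719 km/h

5.2302 min/km, 11.4719 km/h


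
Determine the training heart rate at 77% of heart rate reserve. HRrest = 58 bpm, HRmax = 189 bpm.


Target = HRrest + pct*(HRmax - HRrest)
Heart rate reserve = HRmax - HRrest = 189 - 58 = 131 bpm
Fraction = 77% = 0.77
Target = 58 + 0.77 * 131
Target = 58 + 100.87 = 158.87 bpm

158.87 bpm


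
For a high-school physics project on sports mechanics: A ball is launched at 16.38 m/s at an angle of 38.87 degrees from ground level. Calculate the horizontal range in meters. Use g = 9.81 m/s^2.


R = v^2 * sin(2*theta) / g
Convert angle to radians: theta = 38.87 deg = 0.6784 rad
sin(2*theta) = sin(1.3568) = 0.9772
R = 16.38^2 * 0.9772 / 9.81
R = 268.3044 * 0.9772 / 9.81 = 26.7263 m

26.7263 m


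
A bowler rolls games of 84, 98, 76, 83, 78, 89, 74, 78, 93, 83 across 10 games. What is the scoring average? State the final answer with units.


Average = sum / n
Sum = 836
Average = 836 / 10 = 83.6

83.6


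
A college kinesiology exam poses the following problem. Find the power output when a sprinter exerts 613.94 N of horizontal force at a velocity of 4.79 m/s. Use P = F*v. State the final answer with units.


P = F * v
P = 613.94 * 4.79
P = 2940.7726 W

2940.7726 W


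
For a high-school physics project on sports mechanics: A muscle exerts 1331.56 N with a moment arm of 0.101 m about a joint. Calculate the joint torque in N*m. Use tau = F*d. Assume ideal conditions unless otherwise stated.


tau = F * d
tau = 1331.56 * 0.101
tau = 134.4876 N*m

134.4876 N*m


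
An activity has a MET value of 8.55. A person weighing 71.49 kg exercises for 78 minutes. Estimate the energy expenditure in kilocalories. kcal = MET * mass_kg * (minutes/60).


kcal = MET * mass * time_hr
Convert time: 78 min = 1.3 hr
kcal = 8.55 * 71.49 * 1.3
kcal = 794.6114 kcal

794.6114 kcal


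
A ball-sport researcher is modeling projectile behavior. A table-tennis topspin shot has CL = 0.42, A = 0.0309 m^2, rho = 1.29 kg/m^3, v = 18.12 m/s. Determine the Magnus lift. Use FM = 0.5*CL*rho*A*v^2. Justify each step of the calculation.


FM = 0.5 * CL * rho * A * v^2
FM = 0.5 * 0.42 * 1.29 * 0.0309 * 18.12^2
v^2 = 328.3344
FM = 0.5 * 0.42 * 1.29 * 0.0309 * 328.3344 = 2.7484 N

2.7484 N


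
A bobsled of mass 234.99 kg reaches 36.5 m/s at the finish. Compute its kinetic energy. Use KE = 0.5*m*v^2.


KE = 0.5 * m * v^2
KE = 0.5 * 234.99 * 36.5^2
KE = 0.5 * 234.99 * 1332.25 = 156532.7137 J

156532.7137 J


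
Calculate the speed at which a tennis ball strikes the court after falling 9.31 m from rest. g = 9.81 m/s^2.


v = sqrt(2 * g * h)
v = sqrt(2 * 9.81 * 9.31)
v = sqrt(182.6622) = 13.5153 m/s

13.5153 m/s


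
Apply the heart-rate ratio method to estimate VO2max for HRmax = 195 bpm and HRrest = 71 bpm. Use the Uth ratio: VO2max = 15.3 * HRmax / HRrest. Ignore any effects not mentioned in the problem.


VO2max = 15.3 * HRmax / HRrest
VO2max = 15.3 * 195 / 71
VO2max = 2983.5 / 71 = 42.0211 mL/kg/min

42.0211 mL/kg/min


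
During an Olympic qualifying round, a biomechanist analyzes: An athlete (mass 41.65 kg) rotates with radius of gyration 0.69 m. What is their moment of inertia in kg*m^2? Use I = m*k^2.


I = m * k^2
I = 41.65 * 0.69^2
I = 41.65 * 0.4761 = 19.8296 kg*m^2

19.8296 kg*m^2


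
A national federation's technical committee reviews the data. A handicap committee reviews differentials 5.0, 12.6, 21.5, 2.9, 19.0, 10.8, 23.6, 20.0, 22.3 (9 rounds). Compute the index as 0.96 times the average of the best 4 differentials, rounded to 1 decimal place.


All differentials: 5.0, 12.6, 21.5, 2.9, 19.0, 10.8, 23.6, 20.0, 22.3
Sorted: 2.9, 5.0, 10.8, 12.6, 19.0, 20.0, 21.5, 22.3, 23.6
Best 4: 2.9, 5.0, 10.8, 12.6
Average of best = 31.3 / 4 = 7.825
Raw index = 7.825 * 0.96 = 7.512
Handicap index = round(7.512, 1) = 7.5

7.5


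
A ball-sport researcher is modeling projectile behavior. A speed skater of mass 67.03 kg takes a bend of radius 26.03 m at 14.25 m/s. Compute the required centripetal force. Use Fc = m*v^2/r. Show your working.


Fc = m * v^2 / r
v^2 = 14.25^2 = 203.0625
Fc = 67.03 * 203.0625 / 26.03
Fc = 13611.2794 / 26.03 = 522.9074 N

522.9074 N


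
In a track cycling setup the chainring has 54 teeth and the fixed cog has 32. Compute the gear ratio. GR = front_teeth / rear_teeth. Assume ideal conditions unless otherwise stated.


GR = front_teeth / rear_teeth
GR = 54 / 32
GR = 1.6875

1.6875


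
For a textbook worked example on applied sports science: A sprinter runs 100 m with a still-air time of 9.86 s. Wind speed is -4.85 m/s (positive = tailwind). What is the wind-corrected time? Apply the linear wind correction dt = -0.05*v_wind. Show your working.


dt = -0.05 * v_wind = -0.05 * -4.85 = 0.2425 s
t_corrected = t_still + dt = 9.86 + (0.2425)
t_corrected = 10.1025 s

10.1025 s


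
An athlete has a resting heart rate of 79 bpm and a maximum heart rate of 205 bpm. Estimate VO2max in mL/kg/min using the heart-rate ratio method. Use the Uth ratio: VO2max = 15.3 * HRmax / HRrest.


VO2max = 15.3 * HRmax / HRrest
VO2max = 15.3 * 205 / 79
VO2max = 3136.5 / 79 = 39.7025 mL/kg/min

39.7025 mL/kg/min


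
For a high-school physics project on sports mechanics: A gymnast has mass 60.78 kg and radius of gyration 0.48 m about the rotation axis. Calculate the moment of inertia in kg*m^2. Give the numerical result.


I = m * k^2
I = 60.78 * 0.48^2
I = 60.78 * 0.2304 = 14.0037 kg*m^2

14.0037 kg*m^2


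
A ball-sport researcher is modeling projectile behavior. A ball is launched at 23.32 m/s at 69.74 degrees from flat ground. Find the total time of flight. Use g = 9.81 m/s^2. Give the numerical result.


T = 2*v*sin(theta)/g
sin(theta) = sin(69.74 deg) = 0.9381
T = 2*23.32*0.9381 / 9.81
T = 43.7544 / 9.81 = 4.4602 s

4.4602 s


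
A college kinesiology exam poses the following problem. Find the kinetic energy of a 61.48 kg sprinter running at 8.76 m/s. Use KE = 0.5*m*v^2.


KE = 0.5 * m * v^2
KE = 0.5 * 61.48 * 8.76^2
KE = 0.5 * 61.48 * 76.7376 = 2358.9138 J

2358.9138 J


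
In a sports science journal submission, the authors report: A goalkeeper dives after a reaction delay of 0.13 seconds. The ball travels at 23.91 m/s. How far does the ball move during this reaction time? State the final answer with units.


d = v * t
d = 23.91 * 0.13
d = 3.1083 m

3.1083 m


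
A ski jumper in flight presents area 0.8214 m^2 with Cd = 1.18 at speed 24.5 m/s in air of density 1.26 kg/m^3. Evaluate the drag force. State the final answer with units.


Fd = 0.5 * Cd * rho * A * v^2
Fd = 0.5 * 1.18 * 1.26 * 0.8214 * 24.5^2
v^2 = 600.25
Fd = 0.5 * 1.18 * 1.26 * 0.8214 * 600.25 = 366.5299 N

366.5299 N
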